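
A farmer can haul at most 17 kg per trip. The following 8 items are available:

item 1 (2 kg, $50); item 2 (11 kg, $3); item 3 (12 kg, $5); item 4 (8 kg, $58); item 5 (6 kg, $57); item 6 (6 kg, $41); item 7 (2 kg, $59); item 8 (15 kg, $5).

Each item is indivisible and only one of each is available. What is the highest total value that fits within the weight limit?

Check high-value combinations within 17 kg:
- item 1+item 5+item 6+item 7: weight 2+6+6+2=16, value 50+57+41+59=207
- item 4+item 5+item 7: weight 8+6+2=16, value 58+57+59=174
- item 1+item 4+item 7: weight 2+8+2=12, value 50+58+59=167
- item 1+item 5+item 7: weight 2+6+2=10, value 50+57+59=166
- item 1+item 4+item 5: weight 2+8+6=16, value 50+58+57=165
Best: $207.

$207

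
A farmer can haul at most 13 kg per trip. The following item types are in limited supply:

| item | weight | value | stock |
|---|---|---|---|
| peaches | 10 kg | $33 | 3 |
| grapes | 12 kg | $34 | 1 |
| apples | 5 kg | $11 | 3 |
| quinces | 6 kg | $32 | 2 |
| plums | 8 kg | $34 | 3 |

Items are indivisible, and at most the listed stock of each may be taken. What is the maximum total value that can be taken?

Top feasible selections:
- 2×quinces: weight 12, value 64
- 1×apples + 1×plums: weight 13, value 45
- 1×apples + 1×quinces: weight 11, value 43
- 1×plums: weight 8, value 34
Best: $64.

$64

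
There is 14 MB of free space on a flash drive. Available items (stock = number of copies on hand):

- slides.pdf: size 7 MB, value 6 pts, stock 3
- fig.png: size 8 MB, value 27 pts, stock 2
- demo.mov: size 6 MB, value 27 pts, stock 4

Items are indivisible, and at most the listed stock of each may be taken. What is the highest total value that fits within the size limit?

Best selections within size 14 and stock limits:
- 2×demo.mov: size 12, value 54
- 1×fig.png + 1×demo.mov: size 14, value 54
- 1×slides.pdf + 1×demo.mov: size 13, value 33
- 1×demo.mov: size 6, value 27
Best: 54 pts.

54 pts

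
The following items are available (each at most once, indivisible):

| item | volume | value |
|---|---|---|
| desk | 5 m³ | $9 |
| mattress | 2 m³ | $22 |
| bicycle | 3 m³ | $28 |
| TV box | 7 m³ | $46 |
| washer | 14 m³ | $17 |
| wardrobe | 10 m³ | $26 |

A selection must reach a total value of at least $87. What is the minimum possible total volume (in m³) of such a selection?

12

Subsets with value ≥ 87, sorted by total volume:
- mattress+bicycle+TV box: volume 12, value 96
- desk+mattress+bicycle+TV box: volume 17, value 105
Minimum volume: 12 m³.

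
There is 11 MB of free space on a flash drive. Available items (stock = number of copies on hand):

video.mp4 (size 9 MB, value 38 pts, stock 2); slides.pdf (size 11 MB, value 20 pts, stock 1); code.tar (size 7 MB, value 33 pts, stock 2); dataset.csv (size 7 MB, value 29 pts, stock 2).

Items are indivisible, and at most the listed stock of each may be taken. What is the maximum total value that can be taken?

38 pts

Best selections within size 11 and stock limits:
- 1×video.mp4: size 9, value 38
- 1×code.tar: size 7, value 33
- 1×dataset.csv: size 7, value 29
- 1×slides.pdf: size 11, value 20
Best: 38 pts.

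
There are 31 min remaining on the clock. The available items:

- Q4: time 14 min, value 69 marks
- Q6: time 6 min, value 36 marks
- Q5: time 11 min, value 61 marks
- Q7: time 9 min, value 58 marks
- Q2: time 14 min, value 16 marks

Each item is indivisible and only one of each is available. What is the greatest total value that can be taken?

166 marks

Check high-value combinations within 31 min:
- Q4+Q6+Q5: time 14+6+11=31, value 69+36+61=166
- Q4+Q6+Q7: time 14+6+9=29, value 69+36+58=163
- Q6+Q5+Q7: time 6+11+9=26, value 36+61+58=155
- Q4+Q5: time 14+11=25, value 69+61=130
Best: 166 marks.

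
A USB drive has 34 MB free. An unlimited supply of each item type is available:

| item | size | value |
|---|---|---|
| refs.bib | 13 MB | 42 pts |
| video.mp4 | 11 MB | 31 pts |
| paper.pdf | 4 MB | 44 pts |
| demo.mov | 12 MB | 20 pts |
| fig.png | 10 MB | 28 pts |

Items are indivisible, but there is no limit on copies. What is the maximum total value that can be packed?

352 pts

Best value-per-unit is paper.pdf at 44/4, and filling with it alone uses size 8×4=32. No mix of the others beats 8×44 = 352.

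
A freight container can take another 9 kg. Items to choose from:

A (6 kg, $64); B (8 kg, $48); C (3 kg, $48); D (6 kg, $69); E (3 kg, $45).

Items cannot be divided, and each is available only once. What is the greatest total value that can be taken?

Check high-value combinations within 9 kg:
- C+D: weight 3+6=9, value 48+69=117
- D+E: weight 6+3=9, value 69+45=114
- A+C: weight 6+3=9, value 64+48=112
Best: $117.

$117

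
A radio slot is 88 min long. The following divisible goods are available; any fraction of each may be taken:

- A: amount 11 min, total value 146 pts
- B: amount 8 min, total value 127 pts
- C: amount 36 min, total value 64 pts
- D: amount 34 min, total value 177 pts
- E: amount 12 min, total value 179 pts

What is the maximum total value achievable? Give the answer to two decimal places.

Take in order of value per unit:
- B (127/8 per unit): all 8 → value 127, running total 127.00
- E (179/12 per unit): all 12 → value 179, running total 306.00
- A (146/11 per unit): all 11 → value 146, running total 452.00
- D (177/34 per unit): all 34 → value 177, running total 629.00
- C (64/36 per unit): 23 of 36 → value 23×64/36 = 40.8889, running total 669.89
Total 669.89.

669.89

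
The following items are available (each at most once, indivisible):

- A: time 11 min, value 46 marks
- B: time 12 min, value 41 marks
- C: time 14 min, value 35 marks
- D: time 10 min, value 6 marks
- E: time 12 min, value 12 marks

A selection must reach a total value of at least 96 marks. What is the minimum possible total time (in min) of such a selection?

35

Subsets with value ≥ 96, sorted by total time:
- A+B+E: time 35, value 99
- A+B+C: time 37, value 122
Minimum time: 35 min.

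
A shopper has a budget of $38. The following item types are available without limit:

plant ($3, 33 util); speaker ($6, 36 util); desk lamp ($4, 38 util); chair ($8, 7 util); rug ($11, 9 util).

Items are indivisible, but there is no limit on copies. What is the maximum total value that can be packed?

406 util

Best value-per-unit is plant at 33/3; filling with it alone gives 12×33 = 396.
Optimal mix: 10×plant + 2×desk lamp → cost 38, value 406.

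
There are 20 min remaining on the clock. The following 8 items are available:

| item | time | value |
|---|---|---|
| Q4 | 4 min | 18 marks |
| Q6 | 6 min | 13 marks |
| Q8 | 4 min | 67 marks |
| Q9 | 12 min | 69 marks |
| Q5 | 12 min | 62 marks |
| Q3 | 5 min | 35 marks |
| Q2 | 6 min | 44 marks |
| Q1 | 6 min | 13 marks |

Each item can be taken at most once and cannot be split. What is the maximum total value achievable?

164 marks

Check high-value combinations within 20 min:
- Q4+Q8+Q3+Q2: time 4+4+5+6=19, value 18+67+35+44=164
- Q4+Q8+Q9: time 4+4+12=20, value 18+67+69=154
- Q4+Q8+Q5: time 4+4+12=20, value 18+67+62=147
Best: 164 marks.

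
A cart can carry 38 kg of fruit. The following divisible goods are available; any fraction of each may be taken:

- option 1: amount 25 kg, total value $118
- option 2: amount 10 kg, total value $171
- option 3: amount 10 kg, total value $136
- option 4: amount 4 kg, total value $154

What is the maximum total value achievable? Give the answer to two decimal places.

Take in order of value per unit:
- option 4 (154/4 per unit): all 4 → value 154, running total 154.00
- option 2 (171/10 per unit): all 10 → value 171, running total 325.00
- option 3 (136/10 per unit): all 10 → value 136, running total 461.00
- option 1 (118/25 per unit): 14 of 25 → value 14×118/25 = 66.0800, running total 527.08
Total 527.08.

527.08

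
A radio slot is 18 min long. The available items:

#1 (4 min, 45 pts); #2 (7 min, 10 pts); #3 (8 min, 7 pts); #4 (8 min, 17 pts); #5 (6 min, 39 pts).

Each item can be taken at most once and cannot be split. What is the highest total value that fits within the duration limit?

101 pts

This is a 0/1 knapsack; check combinations near the capacity.
- #1+#4+#5: duration 4+8+6=18, value 45+17+39=101
- #1+#2+#5: duration 4+7+6=17, value 45+10+39=94
- #1+#3+#5: duration 4+8+6=18, value 45+7+39=91
Best: 101 pts.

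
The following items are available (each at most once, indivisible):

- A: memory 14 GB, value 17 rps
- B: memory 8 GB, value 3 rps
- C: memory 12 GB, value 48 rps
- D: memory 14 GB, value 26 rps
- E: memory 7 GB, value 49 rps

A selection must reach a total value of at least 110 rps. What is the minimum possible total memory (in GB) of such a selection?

33

Subsets with value ≥ 110, sorted by total memory:
- C+D+E: memory 33, value 123
- A+C+E: memory 33, value 114
- B+C+D+E: memory 41, value 126
Minimum memory: 33 GB.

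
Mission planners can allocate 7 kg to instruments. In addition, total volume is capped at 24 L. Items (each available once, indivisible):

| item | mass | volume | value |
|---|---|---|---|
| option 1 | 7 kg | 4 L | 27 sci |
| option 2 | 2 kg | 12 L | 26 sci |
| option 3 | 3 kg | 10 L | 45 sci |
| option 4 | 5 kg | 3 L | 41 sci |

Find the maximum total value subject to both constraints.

Feasible sets respecting both limits:
- option 2+option 3: mass 5, volume 22, value 71
- option 2+option 4: mass 7, volume 15, value 67
- option 3: mass 3, volume 10, value 45
Best: 71 sci.

71 sci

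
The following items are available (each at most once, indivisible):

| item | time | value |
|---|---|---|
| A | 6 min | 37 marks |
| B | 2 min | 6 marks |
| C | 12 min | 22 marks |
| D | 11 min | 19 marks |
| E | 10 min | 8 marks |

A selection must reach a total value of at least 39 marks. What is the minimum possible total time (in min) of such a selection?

8

Subsets with value ≥ 39, sorted by total time:
- A+B: time 8, value 43
- A+E: time 16, value 45
- A+D: time 17, value 56
- A+C: time 18, value 59
Minimum time: 8 min.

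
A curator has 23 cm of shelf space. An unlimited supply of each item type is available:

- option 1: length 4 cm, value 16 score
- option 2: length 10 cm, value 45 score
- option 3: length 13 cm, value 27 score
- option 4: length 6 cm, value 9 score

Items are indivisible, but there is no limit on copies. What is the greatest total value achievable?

93 score

Best value-per-unit is option 2 at 45/10; filling with it alone gives 2×45 = 90.
Optimal mix: 3×option 1 + 1×option 2 → length 22, value 93.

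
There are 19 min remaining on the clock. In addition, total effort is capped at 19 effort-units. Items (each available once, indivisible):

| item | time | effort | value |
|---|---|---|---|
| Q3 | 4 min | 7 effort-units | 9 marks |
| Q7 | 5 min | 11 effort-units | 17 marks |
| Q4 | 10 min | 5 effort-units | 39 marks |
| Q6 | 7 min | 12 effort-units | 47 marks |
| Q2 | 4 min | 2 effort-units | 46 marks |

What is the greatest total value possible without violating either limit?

102 marks

Feasible sets respecting both limits:
- Q7+Q4+Q2: time 19, effort 18, value 102
- Q3+Q4+Q2: time 18, effort 14, value 94
- Q6+Q2: time 11, effort 14, value 93
- Q4+Q6: time 17, effort 17, value 86
Best: 102 marks.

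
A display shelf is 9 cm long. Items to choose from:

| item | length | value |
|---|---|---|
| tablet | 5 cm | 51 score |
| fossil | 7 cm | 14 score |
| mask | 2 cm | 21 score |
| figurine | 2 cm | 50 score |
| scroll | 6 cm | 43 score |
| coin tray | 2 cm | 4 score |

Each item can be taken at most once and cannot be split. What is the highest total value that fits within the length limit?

122 score

Check high-value combinations within 9 cm:
- tablet+mask+figurine: length 5+2+2=9, value 51+21+50=122
- tablet+figurine+coin tray: length 5+2+2=9, value 51+50+4=105
- tablet+figurine: length 5+2=7, value 51+50=101
- figurine+scroll: length 2+6=8, value 50+43=93
Best: 122 score.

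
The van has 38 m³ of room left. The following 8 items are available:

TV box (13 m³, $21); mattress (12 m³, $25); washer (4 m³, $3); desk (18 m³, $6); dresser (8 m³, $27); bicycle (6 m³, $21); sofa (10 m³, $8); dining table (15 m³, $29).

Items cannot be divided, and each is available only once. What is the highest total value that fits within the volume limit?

$81

This is a 0/1 knapsack; check combinations near the capacity.
- mattress+dresser+dining table: volume 12+8+15=35, value 25+27+29=81
- mattress+dresser+bicycle+sofa: volume 12+8+6+10=36, value 25+27+21+8=81
- washer+dresser+bicycle+dining table: volume 4+8+6+15=33, value 3+27+21+29=80
- mattress+washer+bicycle+dining table: volume 12+4+6+15=37, value 25+3+21+29=78
- dresser+bicycle+dining table: volume 8+6+15=29, value 27+21+29=77
Best: $81.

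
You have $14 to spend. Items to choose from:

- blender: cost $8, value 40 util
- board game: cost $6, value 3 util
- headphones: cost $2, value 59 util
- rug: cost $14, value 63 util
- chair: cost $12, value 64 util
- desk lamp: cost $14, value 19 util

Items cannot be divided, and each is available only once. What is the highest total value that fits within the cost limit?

Check high-value combinations within $14:
- headphones+chair: cost 2+12=14, value 59+64=123
- blender+headphones: cost 8+2=10, value 40+59=99
- chair: cost 12, value 64
- rug: cost 14, value 63
Best: 123 util.

123 util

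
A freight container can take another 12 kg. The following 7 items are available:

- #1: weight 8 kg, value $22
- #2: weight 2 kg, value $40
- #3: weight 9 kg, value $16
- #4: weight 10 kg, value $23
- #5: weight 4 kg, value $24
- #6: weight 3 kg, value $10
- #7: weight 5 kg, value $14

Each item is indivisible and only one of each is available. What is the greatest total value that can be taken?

Check high-value combinations within 12 kg:
- #2+#5+#7: weight 2+4+5=11, value 40+24+14=78
- #2+#5+#6: weight 2+4+3=9, value 40+24+10=74
- #2+#5: weight 2+4=6, value 40+24=64
- #2+#6+#7: weight 2+3+5=10, value 40+10+14=64
Best: $78.

$78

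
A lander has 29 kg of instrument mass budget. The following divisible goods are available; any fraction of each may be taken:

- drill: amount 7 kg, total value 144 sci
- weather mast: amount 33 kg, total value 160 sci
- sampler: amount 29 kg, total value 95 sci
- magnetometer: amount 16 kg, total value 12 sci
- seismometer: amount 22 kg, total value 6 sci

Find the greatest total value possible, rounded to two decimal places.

250.67

Take in order of value per unit:
- drill (144/7 per unit): all 7 → value 144, running total 144.00
- weather mast (160/33 per unit): 22 of 33 → value 22×160/33 = 106.6667, running total 250.67
Total 250.67.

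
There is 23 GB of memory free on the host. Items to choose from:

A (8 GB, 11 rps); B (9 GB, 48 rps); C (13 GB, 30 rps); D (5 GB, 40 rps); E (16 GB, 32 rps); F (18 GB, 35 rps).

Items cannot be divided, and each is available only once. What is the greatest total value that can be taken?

Check high-value combinations within 23 GB:
- A+B+D: memory 8+9+5=22, value 11+48+40=99
- B+D: memory 9+5=14, value 48+40=88
- B+C: memory 9+13=22, value 48+30=78
- D+F: memory 5+18=23, value 40+35=75
Best: 99 rps.

99 rps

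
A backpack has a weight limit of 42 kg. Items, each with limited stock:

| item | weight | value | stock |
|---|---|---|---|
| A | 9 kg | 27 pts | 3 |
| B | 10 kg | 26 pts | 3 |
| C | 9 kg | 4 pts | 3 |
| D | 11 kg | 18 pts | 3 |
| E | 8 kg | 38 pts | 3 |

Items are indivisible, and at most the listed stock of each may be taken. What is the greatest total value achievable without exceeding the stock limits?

168 pts

Best selections within weight 42 and stock limits:
- 2×A + 3×E: weight 42, value 168
- 1×A + 1×C + 3×E: weight 42, value 145
- 1×A + 3×E: weight 33, value 141
Best: 168 pts.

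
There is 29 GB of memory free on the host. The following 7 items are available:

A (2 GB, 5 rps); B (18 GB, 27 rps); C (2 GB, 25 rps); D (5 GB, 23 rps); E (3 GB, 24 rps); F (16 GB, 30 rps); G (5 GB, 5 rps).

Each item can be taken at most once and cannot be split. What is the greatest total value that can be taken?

Check high-value combinations within 29 GB:
- A+C+D+E+F: memory 2+2+5+3+16=28, value 5+25+23+24+30=107
- C+D+E+F: memory 2+5+3+16=26, value 25+23+24+30=102
- B+C+D+E: memory 18+2+5+3=28, value 27+25+23+24=99
- A+C+E+F+G: memory 2+2+3+16+5=28, value 5+25+24+30+5=89
Best: 107 rps.

107 rps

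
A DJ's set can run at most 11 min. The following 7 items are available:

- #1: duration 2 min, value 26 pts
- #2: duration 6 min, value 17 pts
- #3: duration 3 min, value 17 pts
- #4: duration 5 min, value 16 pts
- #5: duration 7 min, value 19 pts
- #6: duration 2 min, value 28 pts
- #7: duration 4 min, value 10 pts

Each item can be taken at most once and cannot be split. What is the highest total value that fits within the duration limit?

Check high-value combinations within 11 min:
- #1+#3+#6+#7: duration 2+3+2+4=11, value 26+17+28+10=81
- #1+#5+#6: duration 2+7+2=11, value 26+19+28=73
- #1+#3+#6: duration 2+3+2=7, value 26+17+28=71
Best: 81 pts.

81 pts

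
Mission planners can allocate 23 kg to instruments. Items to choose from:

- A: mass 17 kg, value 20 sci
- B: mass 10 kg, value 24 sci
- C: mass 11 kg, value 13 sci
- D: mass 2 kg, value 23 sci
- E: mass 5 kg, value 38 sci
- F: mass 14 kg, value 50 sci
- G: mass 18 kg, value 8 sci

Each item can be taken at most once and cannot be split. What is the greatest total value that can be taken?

Check high-value combinations within 23 kg:
- D+E+F: mass 2+5+14=21, value 23+38+50=111
- E+F: mass 5+14=19, value 38+50=88
- B+D+E: mass 10+2+5=17, value 24+23+38=85
Best: 111 sci.

111 sci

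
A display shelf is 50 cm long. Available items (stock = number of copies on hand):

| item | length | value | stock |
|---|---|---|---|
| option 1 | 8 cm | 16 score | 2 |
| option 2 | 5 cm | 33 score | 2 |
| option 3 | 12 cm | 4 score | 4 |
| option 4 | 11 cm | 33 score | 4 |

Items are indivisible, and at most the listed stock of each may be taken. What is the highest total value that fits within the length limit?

165 score

Best selections within length 50 and stock limits:
- 2×option 2 + 3×option 4: length 43, value 165
- 1×option 2 + 4×option 4: length 49, value 165
- 2×option 1 + 2×option 2 + 2×option 4: length 48, value 164
- 1×option 1 + 2×option 2 + 2×option 4: length 40, value 148
Best: 165 score.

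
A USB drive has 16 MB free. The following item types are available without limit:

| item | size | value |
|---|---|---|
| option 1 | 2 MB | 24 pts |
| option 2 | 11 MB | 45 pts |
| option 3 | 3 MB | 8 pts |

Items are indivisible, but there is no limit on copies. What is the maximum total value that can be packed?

192 pts

Best value-per-unit is option 1 at 24/2, and filling with it alone uses size 8×2=16. No mix of the others beats 8×24 = 192.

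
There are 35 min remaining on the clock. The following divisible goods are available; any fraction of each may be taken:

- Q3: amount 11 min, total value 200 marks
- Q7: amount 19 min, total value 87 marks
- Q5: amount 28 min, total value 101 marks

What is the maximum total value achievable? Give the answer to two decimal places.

Take in order of value per unit:
- Q3 (200/11 per unit): all 11 → value 200, running total 200.00
- Q7 (87/19 per unit): all 19 → value 87, running total 287.00
- Q5 (101/28 per unit): 5 of 28 → value 5×101/28 = 18.0357, running total 305.04
Total 305.04.

305.04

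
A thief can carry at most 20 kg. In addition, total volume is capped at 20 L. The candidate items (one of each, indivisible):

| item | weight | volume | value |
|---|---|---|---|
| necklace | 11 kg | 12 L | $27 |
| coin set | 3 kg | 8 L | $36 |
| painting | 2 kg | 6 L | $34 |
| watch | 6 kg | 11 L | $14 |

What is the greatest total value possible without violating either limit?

Feasible sets respecting both limits:
- coin set+painting: weight 5, volume 14, value 70
- necklace+coin set: weight 14, volume 20, value 63
- necklace+painting: weight 13, volume 18, value 61
- coin set+watch: weight 9, volume 19, value 50
Best: $70.

$70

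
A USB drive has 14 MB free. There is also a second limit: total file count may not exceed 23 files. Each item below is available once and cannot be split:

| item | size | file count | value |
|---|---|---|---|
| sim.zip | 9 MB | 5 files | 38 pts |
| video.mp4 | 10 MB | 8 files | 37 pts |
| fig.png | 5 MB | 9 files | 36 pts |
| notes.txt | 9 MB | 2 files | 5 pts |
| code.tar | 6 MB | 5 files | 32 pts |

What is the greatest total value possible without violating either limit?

74 pts

Feasible sets respecting both limits:
- sim.zip+fig.png: size 14, file count 14, value 74
- fig.png+code.tar: size 11, file count 14, value 68
- fig.png+notes.txt: size 14, file count 11, value 41
Best: 74 pts.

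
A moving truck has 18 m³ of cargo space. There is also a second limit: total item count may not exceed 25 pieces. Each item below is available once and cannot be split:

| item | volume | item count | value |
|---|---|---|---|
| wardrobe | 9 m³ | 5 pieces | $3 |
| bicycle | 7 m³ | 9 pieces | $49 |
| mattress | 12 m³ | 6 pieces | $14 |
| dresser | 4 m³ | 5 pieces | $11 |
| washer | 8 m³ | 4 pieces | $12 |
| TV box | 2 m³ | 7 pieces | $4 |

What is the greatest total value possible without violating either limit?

$65

Feasible sets respecting both limits:
- bicycle+washer+TV box: volume 17, item count 20, value 65
- bicycle+dresser+TV box: volume 13, item count 21, value 64
- bicycle+washer: volume 15, item count 13, value 61
Best: $65.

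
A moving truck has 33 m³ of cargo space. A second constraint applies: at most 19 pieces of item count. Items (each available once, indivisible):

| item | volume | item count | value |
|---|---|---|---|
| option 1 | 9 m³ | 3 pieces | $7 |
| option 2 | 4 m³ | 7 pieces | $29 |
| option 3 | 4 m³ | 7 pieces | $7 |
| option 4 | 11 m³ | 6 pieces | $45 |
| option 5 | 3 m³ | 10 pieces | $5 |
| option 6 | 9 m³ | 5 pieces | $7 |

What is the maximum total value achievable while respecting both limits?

$81

Feasible sets respecting both limits:
- option 1+option 2+option 4: volume 24, item count 16, value 81
- option 2+option 4+option 6: volume 24, item count 18, value 81
- option 2+option 4: volume 15, item count 13, value 74
- option 1+option 3+option 4: volume 24, item count 16, value 59
Best: $81.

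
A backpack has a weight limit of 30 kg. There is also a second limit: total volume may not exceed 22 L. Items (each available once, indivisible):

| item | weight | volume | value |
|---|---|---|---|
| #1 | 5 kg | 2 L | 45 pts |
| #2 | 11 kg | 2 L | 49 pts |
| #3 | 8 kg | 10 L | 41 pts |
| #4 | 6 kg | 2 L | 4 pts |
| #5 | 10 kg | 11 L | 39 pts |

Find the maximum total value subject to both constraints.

139 pts

Feasible sets respecting both limits:
- #1+#2+#3+#4: weight 30, volume 16, value 139
- #1+#2+#3: weight 24, volume 14, value 135
- #1+#2+#5: weight 26, volume 15, value 133
Best: 139 pts.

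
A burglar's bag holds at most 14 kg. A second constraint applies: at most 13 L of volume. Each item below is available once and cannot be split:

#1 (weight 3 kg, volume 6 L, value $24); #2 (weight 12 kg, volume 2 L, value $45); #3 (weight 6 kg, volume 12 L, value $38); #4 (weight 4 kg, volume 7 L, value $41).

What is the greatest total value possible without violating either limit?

$65

Feasible sets respecting both limits:
- #1+#4: weight 7, volume 13, value 65
- #2: weight 12, volume 2, value 45
- #4: weight 4, volume 7, value 41
Best: $65.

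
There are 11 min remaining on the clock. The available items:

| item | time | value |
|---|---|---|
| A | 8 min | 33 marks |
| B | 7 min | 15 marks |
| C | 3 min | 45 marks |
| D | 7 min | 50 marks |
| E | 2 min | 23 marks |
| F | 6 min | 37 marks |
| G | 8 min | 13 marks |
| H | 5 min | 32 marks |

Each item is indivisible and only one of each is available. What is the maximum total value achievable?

Check high-value combinations within 11 min:
- C+E+F: time 3+2+6=11, value 45+23+37=105
- C+E+H: time 3+2+5=10, value 45+23+32=100
- C+D: time 3+7=10, value 45+50=95
- C+F: time 3+6=9, value 45+37=82
Best: 105 marks.

105 marks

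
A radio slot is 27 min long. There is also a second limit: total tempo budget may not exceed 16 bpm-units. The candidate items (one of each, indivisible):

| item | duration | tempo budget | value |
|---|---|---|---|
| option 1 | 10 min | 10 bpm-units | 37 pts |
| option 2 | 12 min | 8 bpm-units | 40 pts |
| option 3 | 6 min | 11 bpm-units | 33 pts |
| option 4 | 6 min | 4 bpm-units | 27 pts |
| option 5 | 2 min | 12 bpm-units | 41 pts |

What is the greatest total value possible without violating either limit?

Feasible sets respecting both limits:
- option 4+option 5: duration 8, tempo budget 16, value 68
- option 2+option 4: duration 18, tempo budget 12, value 67
- option 1+option 4: duration 16, tempo budget 14, value 64
Best: 68 pts.

68 pts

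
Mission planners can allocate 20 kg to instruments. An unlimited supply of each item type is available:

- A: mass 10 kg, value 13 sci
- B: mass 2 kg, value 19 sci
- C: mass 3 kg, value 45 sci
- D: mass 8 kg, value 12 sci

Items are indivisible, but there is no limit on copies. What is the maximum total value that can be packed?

289 sci

Best value-per-unit is C at 45/3; filling with it alone gives 6×45 = 270.
Optimal mix: 1×B + 6×C → mass 20, value 289.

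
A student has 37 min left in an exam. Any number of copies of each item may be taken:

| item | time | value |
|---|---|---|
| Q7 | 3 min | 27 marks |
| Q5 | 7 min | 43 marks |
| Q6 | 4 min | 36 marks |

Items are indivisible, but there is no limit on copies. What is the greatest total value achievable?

333 marks

Best value-per-unit is Q7 at 27/3; filling with it alone gives 12×27 = 324.
Optimal mix: 11×Q7 + 1×Q6 → time 37, value 333.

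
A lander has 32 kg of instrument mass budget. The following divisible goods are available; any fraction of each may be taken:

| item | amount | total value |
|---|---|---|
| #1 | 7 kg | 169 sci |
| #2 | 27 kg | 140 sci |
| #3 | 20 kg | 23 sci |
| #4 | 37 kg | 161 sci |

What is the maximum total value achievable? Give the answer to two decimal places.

Take in order of value per unit:
- #1 (169/7 per unit): all 7 → value 169, running total 169.00
- #2 (140/27 per unit): 25 of 27 → value 25×140/27 = 129.6296, running total 298.63
Total 298.63.

298.63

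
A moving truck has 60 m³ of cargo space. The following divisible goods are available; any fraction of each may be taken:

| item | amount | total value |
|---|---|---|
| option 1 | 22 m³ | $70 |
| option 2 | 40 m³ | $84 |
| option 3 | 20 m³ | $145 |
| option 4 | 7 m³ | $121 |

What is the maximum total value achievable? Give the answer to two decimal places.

359.10

Take in order of value per unit:
- option 4 (121/7 per unit): all 7 → value 121, running total 121.00
- option 3 (145/20 per unit): all 20 → value 145, running total 266.00
- option 1 (70/22 per unit): all 22 → value 70, running total 336.00
- option 2 (84/40 per unit): 11 of 40 → value 11×84/40 = 23.1000, running total 359.10
Total 359.10.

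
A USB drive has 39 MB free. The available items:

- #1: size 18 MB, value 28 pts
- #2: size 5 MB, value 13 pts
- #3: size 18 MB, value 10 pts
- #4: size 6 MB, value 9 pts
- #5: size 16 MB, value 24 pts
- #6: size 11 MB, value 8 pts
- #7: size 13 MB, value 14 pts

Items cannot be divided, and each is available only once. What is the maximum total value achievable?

65 pts

Check high-value combinations within 39 MB:
- #1+#2+#5: size 18+5+16=39, value 28+13+24=65
- #1+#2+#7: size 18+5+13=36, value 28+13+14=55
- #2+#4+#5+#6: size 5+6+16+11=38, value 13+9+24+8=54
- #1+#5: size 18+16=34, value 28+24=52
- #2+#5+#7: size 5+16+13=34, value 13+24+14=51
Best: 65 pts.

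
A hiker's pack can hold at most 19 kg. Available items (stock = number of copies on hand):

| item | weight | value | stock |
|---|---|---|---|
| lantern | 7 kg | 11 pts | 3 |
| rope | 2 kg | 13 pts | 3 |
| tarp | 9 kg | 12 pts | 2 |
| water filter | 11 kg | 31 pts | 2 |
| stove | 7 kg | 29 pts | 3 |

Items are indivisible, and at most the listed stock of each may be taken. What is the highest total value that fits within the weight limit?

Top feasible selections:
- 2×rope + 2×stove: weight 18, value 84
- 1×rope + 2×stove: weight 16, value 71
- 3×rope + 1×water filter: weight 17, value 70
Best: 84 pts.

84 pts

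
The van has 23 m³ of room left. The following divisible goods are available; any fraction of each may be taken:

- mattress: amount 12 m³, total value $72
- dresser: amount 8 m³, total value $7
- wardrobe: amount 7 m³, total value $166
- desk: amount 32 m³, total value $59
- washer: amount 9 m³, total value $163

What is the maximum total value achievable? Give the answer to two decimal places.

371.00

Take in order of value per unit:
- wardrobe (166/7 per unit): all 7 → value 166, running total 166.00
- washer (163/9 per unit): all 9 → value 163, running total 329.00
- mattress (72/12 per unit): 7 of 12 → value 7×72/12 = 42.0000, running total 371.00
Total 371.00.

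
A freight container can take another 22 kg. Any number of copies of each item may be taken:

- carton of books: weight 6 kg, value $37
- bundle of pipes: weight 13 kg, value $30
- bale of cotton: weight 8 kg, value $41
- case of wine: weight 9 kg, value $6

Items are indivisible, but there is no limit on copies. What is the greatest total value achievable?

$119

Best value-per-unit is carton of books at 37/6; filling with it alone gives 3×37 = 111.
Optimal mix: 1×carton of books + 2×bale of cotton → weight 22, value 119.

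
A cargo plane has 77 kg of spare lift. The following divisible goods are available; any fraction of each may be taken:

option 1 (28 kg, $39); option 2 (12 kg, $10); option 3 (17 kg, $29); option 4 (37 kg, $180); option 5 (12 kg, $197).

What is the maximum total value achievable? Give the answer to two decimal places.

421.32

Take in order of value per unit:
- option 5 (197/12 per unit): all 12 → value 197, running total 197.00
- option 4 (180/37 per unit): all 37 → value 180, running total 377.00
- option 3 (29/17 per unit): all 17 → value 29, running total 406.00
- option 1 (39/28 per unit): 11 of 28 → value 11×39/28 = 15.3214, running total 421.32
Total 421.32.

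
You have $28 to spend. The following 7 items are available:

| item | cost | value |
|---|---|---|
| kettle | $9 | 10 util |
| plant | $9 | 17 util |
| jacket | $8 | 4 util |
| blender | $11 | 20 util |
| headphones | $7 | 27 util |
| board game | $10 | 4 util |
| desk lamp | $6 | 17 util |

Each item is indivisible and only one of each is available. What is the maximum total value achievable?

Check high-value combinations within $28:
- blender+headphones+desk lamp: cost 11+7+6=24, value 20+27+17=64
- plant+blender+headphones: cost 9+11+7=27, value 17+20+27=64
- plant+headphones+desk lamp: cost 9+7+6=22, value 17+27+17=61
Best: 64 util.

64 util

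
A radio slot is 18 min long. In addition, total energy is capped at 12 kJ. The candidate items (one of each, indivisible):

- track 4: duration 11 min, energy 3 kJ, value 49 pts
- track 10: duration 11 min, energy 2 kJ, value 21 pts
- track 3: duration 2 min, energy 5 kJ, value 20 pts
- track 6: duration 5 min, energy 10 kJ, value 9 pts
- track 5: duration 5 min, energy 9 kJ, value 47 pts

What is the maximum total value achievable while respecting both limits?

96 pts

Feasible sets respecting both limits:
- track 4+track 5: duration 16, energy 12, value 96
- track 4+track 3: duration 13, energy 8, value 69
- track 10+track 5: duration 16, energy 11, value 68
Best: 96 pts.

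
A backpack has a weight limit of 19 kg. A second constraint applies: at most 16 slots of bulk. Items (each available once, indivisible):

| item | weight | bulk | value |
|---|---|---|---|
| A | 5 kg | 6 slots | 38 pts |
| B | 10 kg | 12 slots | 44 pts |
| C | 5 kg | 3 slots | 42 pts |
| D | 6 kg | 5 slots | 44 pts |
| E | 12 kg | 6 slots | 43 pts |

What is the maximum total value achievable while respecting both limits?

124 pts

Feasible sets respecting both limits:
- A+C+D: weight 16, bulk 14, value 124
- D+E: weight 18, bulk 11, value 87
- B+C: weight 15, bulk 15, value 86
Best: 124 pts.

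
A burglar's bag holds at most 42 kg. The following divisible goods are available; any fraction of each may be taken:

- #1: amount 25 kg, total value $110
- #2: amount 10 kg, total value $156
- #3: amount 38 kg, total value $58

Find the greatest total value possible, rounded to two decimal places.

276.68

Take in order of value per unit:
- #2 (156/10 per unit): all 10 → value 156, running total 156.00
- #1 (110/25 per unit): all 25 → value 110, running total 266.00
- #3 (58/38 per unit): 7 of 38 → value 7×58/38 = 10.6842, running total 276.68
Total 276.68.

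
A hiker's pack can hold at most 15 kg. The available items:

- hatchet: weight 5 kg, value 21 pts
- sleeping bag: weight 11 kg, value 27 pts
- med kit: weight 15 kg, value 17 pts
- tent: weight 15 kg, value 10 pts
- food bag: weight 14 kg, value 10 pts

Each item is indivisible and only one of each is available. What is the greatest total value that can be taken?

Check high-value combinations within 15 kg:
- sleeping bag: weight 11, value 27
- hatchet: weight 5, value 21
- med kit: weight 15, value 17
- food bag: weight 14, value 10
Best: 27 pts.

27 pts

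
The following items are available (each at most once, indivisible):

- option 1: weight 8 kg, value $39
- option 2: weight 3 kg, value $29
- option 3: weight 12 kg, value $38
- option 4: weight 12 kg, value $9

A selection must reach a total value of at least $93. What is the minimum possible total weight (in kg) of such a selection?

Subsets with value ≥ 93, sorted by total weight:
- option 1+option 2+option 3: weight 23, value 106
- option 1+option 2+option 3+option 4: weight 35, value 115
Minimum weight: 23 kg.

23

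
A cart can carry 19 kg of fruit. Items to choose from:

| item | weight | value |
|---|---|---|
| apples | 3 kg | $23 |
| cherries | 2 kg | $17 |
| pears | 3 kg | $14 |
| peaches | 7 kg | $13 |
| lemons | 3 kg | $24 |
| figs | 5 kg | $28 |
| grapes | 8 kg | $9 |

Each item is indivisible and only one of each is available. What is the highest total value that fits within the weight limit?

$106

Check high-value combinations within 19 kg:
- apples+cherries+pears+lemons+figs: weight 3+2+3+3+5=16, value 23+17+14+24+28=106
- apples+cherries+lemons+figs: weight 3+2+3+5=13, value 23+17+24+28=92
- apples+cherries+pears+peaches+lemons: weight 3+2+3+7+3=18, value 23+17+14+13+24=91
- apples+pears+lemons+figs: weight 3+3+3+5=14, value 23+14+24+28=89
Best: $106.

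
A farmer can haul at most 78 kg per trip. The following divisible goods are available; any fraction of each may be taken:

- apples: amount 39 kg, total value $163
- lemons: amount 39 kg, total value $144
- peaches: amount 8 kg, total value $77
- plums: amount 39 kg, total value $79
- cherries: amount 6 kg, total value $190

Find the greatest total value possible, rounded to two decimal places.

522.31

Take in order of value per unit:
- cherries (190/6 per unit): all 6 → value 190, running total 190.00
- peaches (77/8 per unit): all 8 → value 77, running total 267.00
- apples (163/39 per unit): all 39 → value 163, running total 430.00
- lemons (144/39 per unit): 25 of 39 → value 25×144/39 = 92.3077, running total 522.31
Total 522.31.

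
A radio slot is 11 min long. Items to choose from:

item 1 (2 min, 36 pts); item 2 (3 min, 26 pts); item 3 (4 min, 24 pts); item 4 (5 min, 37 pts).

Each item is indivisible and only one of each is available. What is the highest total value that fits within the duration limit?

Check high-value combinations within 11 min:
- item 1+item 2+item 4: duration 2+3+5=10, value 36+26+37=99
- item 1+item 3+item 4: duration 2+4+5=11, value 36+24+37=97
- item 1+item 2+item 3: duration 2+3+4=9, value 36+26+24=86
Best: 99 pts.

99 pts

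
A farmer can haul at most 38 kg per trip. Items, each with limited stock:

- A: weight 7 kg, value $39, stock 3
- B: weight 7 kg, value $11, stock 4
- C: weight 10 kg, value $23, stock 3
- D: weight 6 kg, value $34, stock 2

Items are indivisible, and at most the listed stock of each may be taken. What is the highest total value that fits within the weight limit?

Best selections within weight 38 and stock limits:
- 3×A + 2×D: weight 33, value 185
- 3×A + 1×C + 1×D: weight 37, value 174
- 2×A + 1×C + 2×D: weight 36, value 169
Best: $185.

$185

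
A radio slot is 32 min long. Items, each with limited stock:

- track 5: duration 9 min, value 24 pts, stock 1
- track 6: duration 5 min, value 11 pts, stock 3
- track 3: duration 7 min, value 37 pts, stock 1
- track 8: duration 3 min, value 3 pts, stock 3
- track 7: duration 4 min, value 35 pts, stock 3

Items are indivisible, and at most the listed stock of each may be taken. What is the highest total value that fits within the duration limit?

Best selections within duration 32 and stock limits:
- 1×track 5 + 1×track 3 + 1×track 8 + 3×track 7: duration 31, value 169
- 2×track 6 + 1×track 3 + 1×track 8 + 3×track 7: duration 32, value 167
Best: 169 pts.

169 pts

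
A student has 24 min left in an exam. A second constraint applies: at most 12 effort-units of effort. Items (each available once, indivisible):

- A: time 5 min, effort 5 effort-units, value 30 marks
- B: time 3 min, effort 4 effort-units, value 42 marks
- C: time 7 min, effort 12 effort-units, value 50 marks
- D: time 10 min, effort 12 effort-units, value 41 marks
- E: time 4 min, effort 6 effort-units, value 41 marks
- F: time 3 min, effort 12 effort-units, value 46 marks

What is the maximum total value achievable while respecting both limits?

Feasible sets respecting both limits:
- B+E: time 7, effort 10, value 83
- A+B: time 8, effort 9, value 72
- A+E: time 9, effort 11, value 71
Best: 83 marks.

83 marks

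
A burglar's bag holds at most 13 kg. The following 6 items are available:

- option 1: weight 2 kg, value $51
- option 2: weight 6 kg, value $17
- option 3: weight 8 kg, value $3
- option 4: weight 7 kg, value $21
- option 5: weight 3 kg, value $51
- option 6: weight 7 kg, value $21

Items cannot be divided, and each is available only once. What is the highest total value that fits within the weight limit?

Check high-value combinations within 13 kg:
- option 1+option 4+option 5: weight 2+7+3=12, value 51+21+51=123
- option 1+option 5+option 6: weight 2+3+7=12, value 51+51+21=123
- option 1+option 2+option 5: weight 2+6+3=11, value 51+17+51=119
Best: $123.

$123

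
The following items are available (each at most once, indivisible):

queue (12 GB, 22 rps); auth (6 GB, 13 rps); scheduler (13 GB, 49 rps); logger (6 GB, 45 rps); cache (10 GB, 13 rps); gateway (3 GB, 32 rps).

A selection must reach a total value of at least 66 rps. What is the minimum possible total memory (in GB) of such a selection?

9

Subsets with value ≥ 66, sorted by total memory:
- logger+gateway: memory 9, value 77
- auth+logger+gateway: memory 15, value 90
Minimum memory: 9 GB.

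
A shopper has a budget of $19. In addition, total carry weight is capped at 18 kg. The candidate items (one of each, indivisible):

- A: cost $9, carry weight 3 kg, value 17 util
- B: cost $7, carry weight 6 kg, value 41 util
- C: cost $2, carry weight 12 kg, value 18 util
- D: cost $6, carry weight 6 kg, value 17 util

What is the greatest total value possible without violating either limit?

Feasible sets respecting both limits:
- B+C: cost 9, carry weight 18, value 59
- A+B: cost 16, carry weight 9, value 58
- B+D: cost 13, carry weight 12, value 58
- B: cost 7, carry weight 6, value 41
Best: 59 util.

59 util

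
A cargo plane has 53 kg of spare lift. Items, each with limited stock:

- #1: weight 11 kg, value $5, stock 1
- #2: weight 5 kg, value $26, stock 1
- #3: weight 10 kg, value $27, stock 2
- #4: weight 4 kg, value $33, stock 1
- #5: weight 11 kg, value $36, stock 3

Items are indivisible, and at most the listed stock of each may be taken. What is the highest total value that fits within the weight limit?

Best selections within weight 53 and stock limits:
- 1×#2 + 1×#3 + 1×#4 + 3×#5: weight 52, value 194
- 1×#2 + 2×#3 + 1×#4 + 2×#5: weight 51, value 185
- 1×#1 + 1×#2 + 1×#4 + 3×#5: weight 53, value 172
Best: $194.

$194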